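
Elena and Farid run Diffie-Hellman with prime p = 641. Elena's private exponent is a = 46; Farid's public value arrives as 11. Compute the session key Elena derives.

Shared key K = 11^46 mod 641.
11^1 ≡ 11 (mod 641)
11^2 = (11^1)^2 ≡ 11^2 = 121 ≡ 121 (mod 641)
11^4 = (11^2)^2 ≡ 121^2 = 14641 ≡ 539 (mod 641)
11^8 = (11^4)^2 ≡ 539^2 = 290521 ≡ 148 (mod 641)
11^16 = (11^8)^2 ≡ 148^2 = 21904 ≡ 110 (mod 641)
11^32 = (11^16)^2 ≡ 110^2 = 12100 ≡ 562 (mod 641)
11^46 = 11^32 · 11^8 · 11^4 · 11^2 ≡ 562 · 148 · 539 · 121 ≡ 103 (mod 641).

103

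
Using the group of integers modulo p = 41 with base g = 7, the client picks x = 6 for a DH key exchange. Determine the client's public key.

20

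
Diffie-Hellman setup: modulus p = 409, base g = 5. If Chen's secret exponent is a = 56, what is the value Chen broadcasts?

262

Public value = 5^56 mod 409.
5^1 ≡ 5 (mod 409)
5^2 = (5^1)^2 ≡ 5^2 = 25 ≡ 25 (mod 409)
5^4 = (5^2)^2 ≡ 25^2 = 625 ≡ 216 (mod 409)
5^8 = (5^4)^2 ≡ 216^2 = 46656 ≡ 30 (mod 409)
5^16 = (5^8)^2 ≡ 30^2 = 900 ≡ 82 (mod 409)
5^32 = (5^16)^2 ≡ 82^2 = 6724 ≡ 180 (mod 409)
5^56 = 5^32 · 5^16 · 5^8 ≡ 180 · 82 · 30 ≡ 262 (mod 409).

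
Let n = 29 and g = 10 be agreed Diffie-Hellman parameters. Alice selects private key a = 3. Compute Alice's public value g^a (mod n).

14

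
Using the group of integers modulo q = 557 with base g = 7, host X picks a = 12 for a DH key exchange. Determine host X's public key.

Public value = 7^12 (mod 557).
7^1 ≡ 7 (mod 557)
7^2 = (7^1)^2 ≡ 7^2 = 49 ≡ 49 (mod 557)
7^4 = (7^2)^2 ≡ 49^2 = 2401 ≡ 173 (mod 557)
7^8 = (7^4)^2 ≡ 173^2 = 29929 ≡ 408 (mod 557)
7^12 = 7^8 · 7^4 ≡ 408 · 173 ≡ 402 (mod 557).

402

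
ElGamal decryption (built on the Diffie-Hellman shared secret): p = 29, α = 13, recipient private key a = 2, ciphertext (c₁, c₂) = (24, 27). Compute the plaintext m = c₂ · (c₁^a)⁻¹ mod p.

15

Shared mask s = c₁^a mod p = 24^2 mod 29.
24^1 ≡ 24 (mod 29)
24^2 = (24^1)^2 ≡ 24^2 = 576 ≡ 25 (mod 29)
So s = 25; s⁻¹ ≡ 7 (mod 29).
m = c₂ · s⁻¹ mod 29 = 27 · 7 mod 29 = 15.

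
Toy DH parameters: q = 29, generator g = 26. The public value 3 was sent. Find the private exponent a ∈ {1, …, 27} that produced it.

Try successive powers of 26 modulo 29:
26^1 ≡ 26
26^2 ≡ 9
26^3 ≡ 2
26^4 ≡ 23
26^5 ≡ 18
26^6 ≡ 4
26^7 ≡ 17
26^8 ≡ 7
26^9 ≡ 8
26^10 ≡ 5
26^11 ≡ 14
26^12 ≡ 16
26^13 ≡ 10
26^14 ≡ 28
26^15 ≡ 3
Found: a = 15.

15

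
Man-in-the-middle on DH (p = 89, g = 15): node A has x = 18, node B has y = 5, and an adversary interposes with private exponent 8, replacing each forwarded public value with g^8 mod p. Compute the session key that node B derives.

39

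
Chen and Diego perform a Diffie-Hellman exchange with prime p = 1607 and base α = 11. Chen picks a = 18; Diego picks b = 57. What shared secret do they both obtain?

Diego sends B = α^b mod p = 11^57 mod 1607.
11^1 ≡ 11 (mod 1607)
11^2 = (11^1)^2 ≡ 11^2 = 121 ≡ 121 (mod 1607)
11^4 = (11^2)^2 ≡ 121^2 = 14641 ≡ 178 (mod 1607)
11^8 = (11^4)^2 ≡ 178^2 = 31684 ≡ 1151 (mod 1607)
11^16 = (11^8)^2 ≡ 1151^2 = 1324801 ≡ 633 (mod 1607)
11^32 = (11^16)^2 ≡ 633^2 = 400689 ≡ 546 (mod 1607)
11^57 = 11^32 · 11^16 · 11^8 · 11^1 ≡ 546 · 633 · 1151 · 11 ≡ 463 (mod 1607).
So B = 463. Chen then computes K = B^a mod p = 463^18 mod 1607.
463^1 ≡ 463 (mod 1607)
463^2 = (463^1)^2 ≡ 463^2 = 214369 ≡ 638 (mod 1607)
463^4 = (463^2)^2 ≡ 638^2 = 407044 ≡ 473 (mod 1607)
463^8 = (463^4)^2 ≡ 473^2 = 223729 ≡ 356 (mod 1607)
463^16 = (463^8)^2 ≡ 356^2 = 126736 ≡ 1390 (mod 1607)
463^18 = 463^16 · 463^2 ≡ 1390 · 638 ≡ 1363 (mod 1607).

1363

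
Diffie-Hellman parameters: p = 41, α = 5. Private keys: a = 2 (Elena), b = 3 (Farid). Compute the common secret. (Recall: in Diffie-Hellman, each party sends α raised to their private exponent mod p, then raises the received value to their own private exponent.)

4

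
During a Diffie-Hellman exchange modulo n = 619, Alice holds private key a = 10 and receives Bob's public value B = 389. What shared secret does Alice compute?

575

Shared key K = 389^10 mod 619.
389^1 ≡ 389 (mod 619)
389^2 = (389^1)^2 ≡ 389^2 = 151321 ≡ 285 (mod 619)
389^4 = (389^2)^2 ≡ 285^2 = 81225 ≡ 136 (mod 619)
389^8 = (389^4)^2 ≡ 136^2 = 18496 ≡ 545 (mod 619)
389^10 = 389^8 · 389^2 ≡ 545 · 285 ≡ 575 (mod 619).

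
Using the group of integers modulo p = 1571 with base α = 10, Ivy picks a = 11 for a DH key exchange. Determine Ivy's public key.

1167

Public value = 10^11 (mod 1571).
10^1 ≡ 10 (mod 1571)
10^2 = (10^1)^2 ≡ 10^2 = 100 ≡ 100 (mod 1571)
10^4 = (10^2)^2 ≡ 100^2 = 10000 ≡ 574 (mod 1571)
10^8 = (10^4)^2 ≡ 574^2 = 329476 ≡ 1137 (mod 1571)
10^11 = 10^8 · 10^2 · 10^1 ≡ 1137 · 100 · 10 ≡ 1167 (mod 1571).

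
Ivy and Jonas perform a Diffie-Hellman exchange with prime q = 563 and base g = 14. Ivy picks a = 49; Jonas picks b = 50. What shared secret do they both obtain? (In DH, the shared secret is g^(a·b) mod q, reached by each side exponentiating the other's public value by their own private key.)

Jonas sends B = g^b mod q = 14^50 mod 563.
14^1 ≡ 14 (mod 563)
14^2 = (14^1)^2 ≡ 14^2 = 196 ≡ 196 (mod 563)
14^4 = (14^2)^2 ≡ 196^2 = 38416 ≡ 132 (mod 563)
14^8 = (14^4)^2 ≡ 132^2 = 17424 ≡ 534 (mod 563)
14^16 = (14^8)^2 ≡ 534^2 = 285156 ≡ 278 (mod 563)
14^32 = (14^16)^2 ≡ 278^2 = 77284 ≡ 153 (mod 563)
14^50 = 14^32 · 14^16 · 14^2 ≡ 153 · 278 · 196 ≡ 323 (mod 563).
So B = 323. Ivy then computes K = B^a mod q = 323^49 mod 563.
323^1 ≡ 323 (mod 563)
323^2 = (323^1)^2 ≡ 323^2 = 104329 ≡ 174 (mod 563)
323^4 = (323^2)^2 ≡ 174^2 = 30276 ≡ 437 (mod 563)
323^8 = (323^4)^2 ≡ 437^2 = 190969 ≡ 112 (mod 563)
323^16 = (323^8)^2 ≡ 112^2 = 12544 ≡ 158 (mod 563)
323^32 = (323^16)^2 ≡ 158^2 = 24964 ≡ 192 (mod 563)
323^49 = 323^32 · 323^16 · 323^1 ≡ 192 · 158 · 323 ≡ 76 (mod 563).

76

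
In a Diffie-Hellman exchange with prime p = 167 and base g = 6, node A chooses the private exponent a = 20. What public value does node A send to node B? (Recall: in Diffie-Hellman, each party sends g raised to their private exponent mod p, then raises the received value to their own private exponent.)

58

Public value = 6^{20} \pmod{167}.
6^1 ≡ 6 (mod 167)
6^2 = (6^1)^2 ≡ 6^2 = 36 ≡ 36 (mod 167)
6^4 = (6^2)^2 ≡ 36^2 = 1296 ≡ 127 (mod 167)
6^8 = (6^4)^2 ≡ 127^2 = 16129 ≡ 97 (mod 167)
6^16 = (6^8)^2 ≡ 97^2 = 9409 ≡ 57 (mod 167)
6^20 = 6^16 · 6^4 ≡ 57 · 127 ≡ 58 (mod 167).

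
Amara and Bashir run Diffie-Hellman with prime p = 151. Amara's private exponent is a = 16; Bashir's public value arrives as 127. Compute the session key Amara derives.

148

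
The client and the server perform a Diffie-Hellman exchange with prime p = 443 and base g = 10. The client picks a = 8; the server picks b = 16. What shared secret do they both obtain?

The server sends B = g^b mod p = 10^16 mod 443.
10^1 ≡ 10 (mod 443)
10^2 = (10^1)^2 ≡ 10^2 = 100 ≡ 100 (mod 443)
10^4 = (10^2)^2 ≡ 100^2 = 10000 ≡ 254 (mod 443)
10^8 = (10^4)^2 ≡ 254^2 = 64516 ≡ 281 (mod 443)
10^16 = (10^8)^2 ≡ 281^2 = 78961 ≡ 107 (mod 443)
So B = 107. The client then computes K = B^a mod p = 107^8 mod 443.
107^1 ≡ 107 (mod 443)
107^2 = (107^1)^2 ≡ 107^2 = 11449 ≡ 374 (mod 443)
107^4 = (107^2)^2 ≡ 374^2 = 139876 ≡ 331 (mod 443)
107^8 = (107^4)^2 ≡ 331^2 = 109561 ≡ 140 (mod 443)

140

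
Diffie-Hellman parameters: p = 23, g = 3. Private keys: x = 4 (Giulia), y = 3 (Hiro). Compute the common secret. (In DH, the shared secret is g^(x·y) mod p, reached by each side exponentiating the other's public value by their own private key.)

3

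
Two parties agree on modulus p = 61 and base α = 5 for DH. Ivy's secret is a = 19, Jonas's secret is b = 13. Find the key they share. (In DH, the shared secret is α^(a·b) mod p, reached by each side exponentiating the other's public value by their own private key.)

Jonas sends B = α^b mod p = 5^13 mod 61.
5^1 ≡ 5 (mod 61)
5^2 = (5^1)^2 ≡ 5^2 = 25 ≡ 25 (mod 61)
5^4 = (5^2)^2 ≡ 25^2 = 625 ≡ 15 (mod 61)
5^8 = (5^4)^2 ≡ 15^2 = 225 ≡ 42 (mod 61)
5^13 = 5^8 · 5^4 · 5^1 ≡ 42 · 15 · 5 ≡ 39 (mod 61).
So B = 39. Ivy then computes K = B^a mod p = 39^19 mod 61.
39^1 ≡ 39 (mod 61)
39^2 = (39^1)^2 ≡ 39^2 = 1521 ≡ 57 (mod 61)
39^4 = (39^2)^2 ≡ 57^2 = 3249 ≡ 16 (mod 61)
39^8 = (39^4)^2 ≡ 16^2 = 256 ≡ 12 (mod 61)
39^16 = (39^8)^2 ≡ 12^2 = 144 ≡ 22 (mod 61)
39^19 = 39^16 · 39^2 · 39^1 ≡ 22 · 57 · 39 ≡ 45 (mod 61).

45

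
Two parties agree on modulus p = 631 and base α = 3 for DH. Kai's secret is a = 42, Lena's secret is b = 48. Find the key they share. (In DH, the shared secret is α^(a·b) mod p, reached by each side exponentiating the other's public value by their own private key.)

242

Kai sends A = α^a mod p = 3^42 mod 631.
3^1 ≡ 3 (mod 631)
3^2 = (3^1)^2 ≡ 3^2 = 9 ≡ 9 (mod 631)
3^4 = (3^2)^2 ≡ 9^2 = 81 ≡ 81 (mod 631)
3^8 = (3^4)^2 ≡ 81^2 = 6561 ≡ 251 (mod 631)
3^16 = (3^8)^2 ≡ 251^2 = 63001 ≡ 532 (mod 631)
3^32 = (3^16)^2 ≡ 532^2 = 283024 ≡ 336 (mod 631)
3^42 = 3^32 · 3^8 · 3^2 ≡ 336 · 251 · 9 ≡ 562 (mod 631).
So A = 562. Lena then computes K = A^b mod p = 562^48 mod 631.
562^1 ≡ 562 (mod 631)
562^2 = (562^1)^2 ≡ 562^2 = 315844 ≡ 344 (mod 631)
562^4 = (562^2)^2 ≡ 344^2 = 118336 ≡ 339 (mod 631)
562^8 = (562^4)^2 ≡ 339^2 = 114921 ≡ 79 (mod 631)
562^16 = (562^8)^2 ≡ 79^2 = 6241 ≡ 562 (mod 631)
562^32 = (562^16)^2 ≡ 562^2 = 315844 ≡ 344 (mod 631)
562^48 = 562^32 · 562^16 ≡ 344 · 562 ≡ 242 (mod 631).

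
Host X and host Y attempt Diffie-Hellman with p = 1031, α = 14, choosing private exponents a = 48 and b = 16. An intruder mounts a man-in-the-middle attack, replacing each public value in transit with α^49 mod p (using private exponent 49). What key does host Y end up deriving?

621

Host Y receives an intruder's public value M = 14^49 mod 1031 instead of the honest one.
14^1 ≡ 14 (mod 1031)
14^2 = (14^1)^2 ≡ 14^2 = 196 ≡ 196 (mod 1031)
14^4 = (14^2)^2 ≡ 196^2 = 38416 ≡ 269 (mod 1031)
14^8 = (14^4)^2 ≡ 269^2 = 72361 ≡ 191 (mod 1031)
14^16 = (14^8)^2 ≡ 191^2 = 36481 ≡ 396 (mod 1031)
14^32 = (14^16)^2 ≡ 396^2 = 156816 ≡ 104 (mod 1031)
14^49 = 14^32 · 14^16 · 14^1 ≡ 104 · 396 · 14 ≡ 247 (mod 1031).
So M = 247. Host Y computes K = M^16 mod 1031.
247^1 ≡ 247 (mod 1031)
247^2 = (247^1)^2 ≡ 247^2 = 61009 ≡ 180 (mod 1031)
247^4 = (247^2)^2 ≡ 180^2 = 32400 ≡ 439 (mod 1031)
247^8 = (247^4)^2 ≡ 439^2 = 192721 ≡ 955 (mod 1031)
247^16 = (247^8)^2 ≡ 955^2 = 912025 ≡ 621 (mod 1031)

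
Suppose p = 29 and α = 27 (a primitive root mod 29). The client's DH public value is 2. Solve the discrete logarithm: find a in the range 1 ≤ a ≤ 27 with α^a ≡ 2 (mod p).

Try successive powers of 27 modulo 29:
27^1 ≡ 27
27^2 ≡ 4
27^3 ≡ 21
27^4 ≡ 16
27^5 ≡ 26
27^6 ≡ 6
27^7 ≡ 17
27^8 ≡ 24
27^9 ≡ 10
27^10 ≡ 9
27^11 ≡ 11
27^12 ≡ 7
27^13 ≡ 15
27^14 ≡ 28
27^15 ≡ 2
Found: a = 15.

15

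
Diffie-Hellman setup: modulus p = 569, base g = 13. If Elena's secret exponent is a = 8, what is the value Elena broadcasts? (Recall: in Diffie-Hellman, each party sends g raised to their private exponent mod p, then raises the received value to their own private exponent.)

Public value = 13^8 (mod 569).
13^1 ≡ 13 (mod 569)
13^2 = (13^1)^2 ≡ 13^2 = 169 ≡ 169 (mod 569)
13^4 = (13^2)^2 ≡ 169^2 = 28561 ≡ 111 (mod 569)
13^8 = (13^4)^2 ≡ 111^2 = 12321 ≡ 372 (mod 569)

372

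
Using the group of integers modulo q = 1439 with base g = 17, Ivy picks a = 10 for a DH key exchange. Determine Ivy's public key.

148

Public value = 17^10 mod 1439.
17^1 ≡ 17 (mod 1439)
17^2 = (17^1)^2 ≡ 17^2 = 289 ≡ 289 (mod 1439)
17^4 = (17^2)^2 ≡ 289^2 = 83521 ≡ 59 (mod 1439)
17^8 = (17^4)^2 ≡ 59^2 = 3481 ≡ 603 (mod 1439)
17^10 = 17^8 · 17^2 ≡ 603 · 289 ≡ 148 (mod 1439).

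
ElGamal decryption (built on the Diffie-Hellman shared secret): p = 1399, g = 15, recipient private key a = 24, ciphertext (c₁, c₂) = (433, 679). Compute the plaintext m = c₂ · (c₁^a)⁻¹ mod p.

Shared mask s = c₁^a mod p = 433^24 mod 1399.
433^1 ≡ 433 (mod 1399)
433^2 = (433^1)^2 ≡ 433^2 = 187489 ≡ 23 (mod 1399)
433^4 = (433^2)^2 ≡ 23^2 = 529 ≡ 529 (mod 1399)
433^8 = (433^4)^2 ≡ 529^2 = 279841 ≡ 41 (mod 1399)
433^16 = (433^8)^2 ≡ 41^2 = 1681 ≡ 282 (mod 1399)
433^24 = 433^16 · 433^8 ≡ 282 · 41 ≡ 370 (mod 1399).
So s = 370; s⁻¹ ≡ 760 (mod 1399).
m = c₂ · s⁻¹ mod 1399 = 679 · 760 mod 1399 = 1208.

1208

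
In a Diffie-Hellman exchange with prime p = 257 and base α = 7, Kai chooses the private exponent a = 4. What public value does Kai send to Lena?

Public value = 7^4 (mod 257).
7^1 ≡ 7 (mod 257)
7^2 = (7^1)^2 ≡ 7^2 = 49 ≡ 49 (mod 257)
7^4 = (7^2)^2 ≡ 49^2 = 2401 ≡ 88 (mod 257)

88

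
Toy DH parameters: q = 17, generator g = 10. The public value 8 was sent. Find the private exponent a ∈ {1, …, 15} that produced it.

14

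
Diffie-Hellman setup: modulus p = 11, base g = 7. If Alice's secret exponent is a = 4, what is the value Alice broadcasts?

3

Public value = 7^4 mod 11.
7^1 ≡ 7 (mod 11)
7^2 = (7^1)^2 ≡ 7^2 = 49 ≡ 5 (mod 11)
7^4 = (7^2)^2 ≡ 5^2 = 25 ≡ 3 (mod 11)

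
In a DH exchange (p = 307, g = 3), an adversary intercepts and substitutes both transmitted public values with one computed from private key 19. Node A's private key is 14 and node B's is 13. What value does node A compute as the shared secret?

Node A receives an adversary's public value M = 3^19 mod 307 instead of the honest one.
3^1 ≡ 3 (mod 307)
3^2 = (3^1)^2 ≡ 3^2 = 9 ≡ 9 (mod 307)
3^4 = (3^2)^2 ≡ 9^2 = 81 ≡ 81 (mod 307)
3^8 = (3^4)^2 ≡ 81^2 = 6561 ≡ 114 (mod 307)
3^16 = (3^8)^2 ≡ 114^2 = 12996 ≡ 102 (mod 307)
3^19 = 3^16 · 3^2 · 3^1 ≡ 102 · 9 · 3 ≡ 298 (mod 307).
So M = 298. Node A computes K = M^14 mod 307.
298^1 ≡ 298 (mod 307)
298^2 = (298^1)^2 ≡ 298^2 = 88804 ≡ 81 (mod 307)
298^4 = (298^2)^2 ≡ 81^2 = 6561 ≡ 114 (mod 307)
298^8 = (298^4)^2 ≡ 114^2 = 12996 ≡ 102 (mod 307)
298^14 = 298^8 · 298^4 · 298^2 ≡ 102 · 114 · 81 ≡ 299 (mod 307).

299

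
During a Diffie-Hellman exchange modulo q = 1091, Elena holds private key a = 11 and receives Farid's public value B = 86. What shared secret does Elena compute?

Shared key K = 86^11 mod 1091.
86^1 ≡ 86 (mod 1091)
86^2 = (86^1)^2 ≡ 86^2 = 7396 ≡ 850 (mod 1091)
86^4 = (86^2)^2 ≡ 850^2 = 722500 ≡ 258 (mod 1091)
86^8 = (86^4)^2 ≡ 258^2 = 66564 ≡ 13 (mod 1091)
86^11 = 86^8 · 86^2 · 86^1 ≡ 13 · 850 · 86 ≡ 39 (mod 1091).

39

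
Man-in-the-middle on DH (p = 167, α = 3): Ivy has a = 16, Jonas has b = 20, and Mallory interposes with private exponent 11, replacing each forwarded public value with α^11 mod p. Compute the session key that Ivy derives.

98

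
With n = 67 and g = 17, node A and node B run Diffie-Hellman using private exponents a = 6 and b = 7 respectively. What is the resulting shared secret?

62

Node A sends A = g^a mod n = 17^6 mod 67.
17^1 ≡ 17 (mod 67)
17^2 = (17^1)^2 ≡ 17^2 = 289 ≡ 21 (mod 67)
17^4 = (17^2)^2 ≡ 21^2 = 441 ≡ 39 (mod 67)
17^6 = 17^4 · 17^2 ≡ 39 · 21 ≡ 15 (mod 67).
So A = 15. Node B then computes K = A^b mod n = 15^7 mod 67.
15^1 ≡ 15 (mod 67)
15^2 = (15^1)^2 ≡ 15^2 = 225 ≡ 24 (mod 67)
15^4 = (15^2)^2 ≡ 24^2 = 576 ≡ 40 (mod 67)
15^7 = 15^4 · 15^2 · 15^1 ≡ 40 · 24 · 15 ≡ 62 (mod 67).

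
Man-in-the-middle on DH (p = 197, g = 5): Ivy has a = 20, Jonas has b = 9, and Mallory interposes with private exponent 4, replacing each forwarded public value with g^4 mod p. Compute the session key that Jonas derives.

Jonas receives Mallory's public value M = 5^4 mod 197 instead of the honest one.
5^1 ≡ 5 (mod 197)
5^2 = (5^1)^2 ≡ 5^2 = 25 ≡ 25 (mod 197)
5^4 = (5^2)^2 ≡ 25^2 = 625 ≡ 34 (mod 197)
So M = 34. Jonas computes K = M^9 mod 197.
34^1 ≡ 34 (mod 197)
34^2 = (34^1)^2 ≡ 34^2 = 1156 ≡ 171 (mod 197)
34^4 = (34^2)^2 ≡ 171^2 = 29241 ≡ 85 (mod 197)
34^8 = (34^4)^2 ≡ 85^2 = 7225 ≡ 133 (mod 197)
34^9 = 34^8 · 34^1 ≡ 133 · 34 ≡ 188 (mod 197).

188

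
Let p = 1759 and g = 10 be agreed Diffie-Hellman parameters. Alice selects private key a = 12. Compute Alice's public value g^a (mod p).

512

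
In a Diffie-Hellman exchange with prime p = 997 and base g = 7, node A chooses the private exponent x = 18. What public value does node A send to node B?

27

Public value = 7^18 mod 997.
7^1 ≡ 7 (mod 997)
7^2 = (7^1)^2 ≡ 7^2 = 49 ≡ 49 (mod 997)
7^4 = (7^2)^2 ≡ 49^2 = 2401 ≡ 407 (mod 997)
7^8 = (7^4)^2 ≡ 407^2 = 165649 ≡ 147 (mod 997)
7^16 = (7^8)^2 ≡ 147^2 = 21609 ≡ 672 (mod 997)
7^18 = 7^16 · 7^2 ≡ 672 · 49 ≡ 27 (mod 997).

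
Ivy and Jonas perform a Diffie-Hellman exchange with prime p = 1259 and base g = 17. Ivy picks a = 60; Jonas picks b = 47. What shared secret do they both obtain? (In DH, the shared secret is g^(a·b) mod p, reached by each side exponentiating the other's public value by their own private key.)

1157

Ivy sends A = g^a mod p = 17^60 mod 1259.
17^1 ≡ 17 (mod 1259)
17^2 = (17^1)^2 ≡ 17^2 = 289 ≡ 289 (mod 1259)
17^4 = (17^2)^2 ≡ 289^2 = 83521 ≡ 427 (mod 1259)
17^8 = (17^4)^2 ≡ 427^2 = 182329 ≡ 1033 (mod 1259)
17^16 = (17^8)^2 ≡ 1033^2 = 1067089 ≡ 716 (mod 1259)
17^32 = (17^16)^2 ≡ 716^2 = 512656 ≡ 243 (mod 1259)
17^60 = 17^32 · 17^16 · 17^8 · 17^4 ≡ 243 · 716 · 1033 · 427 ≡ 212 (mod 1259).
So A = 212. Jonas then computes K = A^b mod p = 212^47 mod 1259.
212^1 ≡ 212 (mod 1259)
212^2 = (212^1)^2 ≡ 212^2 = 44944 ≡ 879 (mod 1259)
212^4 = (212^2)^2 ≡ 879^2 = 772641 ≡ 874 (mod 1259)
212^8 = (212^4)^2 ≡ 874^2 = 763876 ≡ 922 (mod 1259)
212^16 = (212^8)^2 ≡ 922^2 = 850084 ≡ 259 (mod 1259)
212^32 = (212^16)^2 ≡ 259^2 = 67081 ≡ 354 (mod 1259)
212^47 = 212^32 · 212^8 · 212^4 · 212^2 · 212^1 ≡ 354 · 922 · 874 · 879 · 212 ≡ 1157 (mod 1259).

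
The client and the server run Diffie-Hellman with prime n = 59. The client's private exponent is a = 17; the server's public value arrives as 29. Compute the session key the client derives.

Shared key K = 29^17 mod 59.
29^1 ≡ 29 (mod 59)
29^2 = (29^1)^2 ≡ 29^2 = 841 ≡ 15 (mod 59)
29^4 = (29^2)^2 ≡ 15^2 = 225 ≡ 48 (mod 59)
29^8 = (29^4)^2 ≡ 48^2 = 2304 ≡ 3 (mod 59)
29^16 = (29^8)^2 ≡ 3^2 = 9 ≡ 9 (mod 59)
29^17 = 29^16 · 29^1 ≡ 9 · 29 ≡ 25 (mod 59).

25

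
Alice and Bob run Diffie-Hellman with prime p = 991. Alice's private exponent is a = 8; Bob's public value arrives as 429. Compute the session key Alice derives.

378

Shared key K = 429^8 mod 991.
429^1 ≡ 429 (mod 991)
429^2 = (429^1)^2 ≡ 429^2 = 184041 ≡ 706 (mod 991)
429^4 = (429^2)^2 ≡ 706^2 = 498436 ≡ 954 (mod 991)
429^8 = (429^4)^2 ≡ 954^2 = 910116 ≡ 378 (mod 991)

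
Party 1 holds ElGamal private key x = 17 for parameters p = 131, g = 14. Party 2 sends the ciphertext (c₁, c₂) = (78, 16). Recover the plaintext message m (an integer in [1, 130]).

72

Shared mask s = c₁^x mod p = 78^17 mod 131.
78^1 ≡ 78 (mod 131)
78^2 = (78^1)^2 ≡ 78^2 = 6084 ≡ 58 (mod 131)
78^4 = (78^2)^2 ≡ 58^2 = 3364 ≡ 89 (mod 131)
78^8 = (78^4)^2 ≡ 89^2 = 7921 ≡ 61 (mod 131)
78^16 = (78^8)^2 ≡ 61^2 = 3721 ≡ 53 (mod 131)
78^17 = 78^16 · 78^1 ≡ 53 · 78 ≡ 73 (mod 131).
So s = 73; s⁻¹ ≡ 70 (mod 131).
m = c₂ · s⁻¹ mod 131 = 16 · 70 mod 131 = 72.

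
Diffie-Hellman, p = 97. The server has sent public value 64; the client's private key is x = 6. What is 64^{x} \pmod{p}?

75

Shared key K = 64^6 mod 97.
64^1 ≡ 64 (mod 97)
64^2 = (64^1)^2 ≡ 64^2 = 4096 ≡ 22 (mod 97)
64^4 = (64^2)^2 ≡ 22^2 = 484 ≡ 96 (mod 97)
64^6 = 64^4 · 64^2 ≡ 96 · 22 ≡ 75 (mod 97).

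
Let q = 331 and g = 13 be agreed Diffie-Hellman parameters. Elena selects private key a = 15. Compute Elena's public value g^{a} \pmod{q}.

Public value = 13^{15} \pmod{331}.
13^1 ≡ 13 (mod 331)
13^2 = (13^1)^2 ≡ 13^2 = 169 ≡ 169 (mod 331)
13^4 = (13^2)^2 ≡ 169^2 = 28561 ≡ 95 (mod 331)
13^8 = (13^4)^2 ≡ 95^2 = 9025 ≡ 88 (mod 331)
13^15 = 13^8 · 13^4 · 13^2 · 13^1 ≡ 88 · 95 · 169 · 13 ≡ 61 (mod 331).

61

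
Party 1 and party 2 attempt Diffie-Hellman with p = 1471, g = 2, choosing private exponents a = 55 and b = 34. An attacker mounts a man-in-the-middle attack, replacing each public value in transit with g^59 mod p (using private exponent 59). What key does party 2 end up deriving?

Party 2 receives an attacker's public value M = 2^59 mod 1471 instead of the honest one.
2^1 ≡ 2 (mod 1471)
2^2 = (2^1)^2 ≡ 2^2 = 4 ≡ 4 (mod 1471)
2^4 = (2^2)^2 ≡ 4^2 = 16 ≡ 16 (mod 1471)
2^8 = (2^4)^2 ≡ 16^2 = 256 ≡ 256 (mod 1471)
2^16 = (2^8)^2 ≡ 256^2 = 65536 ≡ 812 (mod 1471)
2^32 = (2^16)^2 ≡ 812^2 = 659344 ≡ 336 (mod 1471)
2^59 = 2^32 · 2^16 · 2^8 · 2^2 · 2^1 ≡ 336 · 812 · 256 · 4 · 2 ≡ 586 (mod 1471).
So M = 586. Party 2 computes K = M^34 mod 1471.
586^1 ≡ 586 (mod 1471)
586^2 = (586^1)^2 ≡ 586^2 = 343396 ≡ 653 (mod 1471)
586^4 = (586^2)^2 ≡ 653^2 = 426409 ≡ 1290 (mod 1471)
586^8 = (586^4)^2 ≡ 1290^2 = 1664100 ≡ 399 (mod 1471)
586^16 = (586^8)^2 ≡ 399^2 = 159201 ≡ 333 (mod 1471)
586^32 = (586^16)^2 ≡ 333^2 = 110889 ≡ 564 (mod 1471)
586^34 = 586^32 · 586^2 ≡ 564 · 653 ≡ 542 (mod 1471).

542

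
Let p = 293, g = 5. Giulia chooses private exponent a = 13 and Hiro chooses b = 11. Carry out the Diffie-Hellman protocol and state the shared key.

75

Giulia sends A = g^a mod p = 5^13 mod 293.
5^1 ≡ 5 (mod 293)
5^2 = (5^1)^2 ≡ 5^2 = 25 ≡ 25 (mod 293)
5^4 = (5^2)^2 ≡ 25^2 = 625 ≡ 39 (mod 293)
5^8 = (5^4)^2 ≡ 39^2 = 1521 ≡ 56 (mod 293)
5^13 = 5^8 · 5^4 · 5^1 ≡ 56 · 39 · 5 ≡ 79 (mod 293).
So A = 79. Hiro then computes K = A^b mod p = 79^11 mod 293.
79^1 ≡ 79 (mod 293)
79^2 = (79^1)^2 ≡ 79^2 = 6241 ≡ 88 (mod 293)
79^4 = (79^2)^2 ≡ 88^2 = 7744 ≡ 126 (mod 293)
79^8 = (79^4)^2 ≡ 126^2 = 15876 ≡ 54 (mod 293)
79^11 = 79^8 · 79^2 · 79^1 ≡ 54 · 88 · 79 ≡ 75 (mod 293).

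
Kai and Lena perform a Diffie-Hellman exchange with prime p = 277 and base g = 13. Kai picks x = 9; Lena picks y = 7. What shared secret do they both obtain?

122

Kai sends A = g^x mod p = 13^9 mod 277.
13^1 ≡ 13 (mod 277)
13^2 = (13^1)^2 ≡ 13^2 = 169 ≡ 169 (mod 277)
13^4 = (13^2)^2 ≡ 169^2 = 28561 ≡ 30 (mod 277)
13^8 = (13^4)^2 ≡ 30^2 = 900 ≡ 69 (mod 277)
13^9 = 13^8 · 13^1 ≡ 69 · 13 ≡ 66 (mod 277).
So A = 66. Lena then computes K = A^y mod p = 66^7 mod 277.
66^1 ≡ 66 (mod 277)
66^2 = (66^1)^2 ≡ 66^2 = 4356 ≡ 201 (mod 277)
66^4 = (66^2)^2 ≡ 201^2 = 40401 ≡ 236 (mod 277)
66^7 = 66^4 · 66^2 · 66^1 ≡ 236 · 201 · 66 ≡ 122 (mod 277).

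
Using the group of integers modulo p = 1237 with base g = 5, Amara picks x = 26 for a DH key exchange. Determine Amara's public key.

Public value = 5^26 mod 1237.
5^1 ≡ 5 (mod 1237)
5^2 = (5^1)^2 ≡ 5^2 = 25 ≡ 25 (mod 1237)
5^4 = (5^2)^2 ≡ 25^2 = 625 ≡ 625 (mod 1237)
5^8 = (5^4)^2 ≡ 625^2 = 390625 ≡ 970 (mod 1237)
5^16 = (5^8)^2 ≡ 970^2 = 940900 ≡ 780 (mod 1237)
5^26 = 5^16 · 5^8 · 5^2 ≡ 780 · 970 · 25 ≡ 33 (mod 1237).

33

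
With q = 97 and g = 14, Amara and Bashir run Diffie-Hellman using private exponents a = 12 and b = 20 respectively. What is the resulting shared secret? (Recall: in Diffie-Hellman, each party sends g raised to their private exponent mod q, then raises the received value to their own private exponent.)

96

Bashir sends B = g^b mod q = 14^20 mod 97.
14^1 ≡ 14 (mod 97)
14^2 = (14^1)^2 ≡ 14^2 = 196 ≡ 2 (mod 97)
14^4 = (14^2)^2 ≡ 2^2 = 4 ≡ 4 (mod 97)
14^8 = (14^4)^2 ≡ 4^2 = 16 ≡ 16 (mod 97)
14^16 = (14^8)^2 ≡ 16^2 = 256 ≡ 62 (mod 97)
14^20 = 14^16 · 14^4 ≡ 62 · 4 ≡ 54 (mod 97).
So B = 54. Amara then computes K = B^a mod q = 54^12 mod 97.
54^1 ≡ 54 (mod 97)
54^2 = (54^1)^2 ≡ 54^2 = 2916 ≡ 6 (mod 97)
54^4 = (54^2)^2 ≡ 6^2 = 36 ≡ 36 (mod 97)
54^8 = (54^4)^2 ≡ 36^2 = 1296 ≡ 35 (mod 97)
54^12 = 54^8 · 54^4 ≡ 35 · 36 ≡ 96 (mod 97).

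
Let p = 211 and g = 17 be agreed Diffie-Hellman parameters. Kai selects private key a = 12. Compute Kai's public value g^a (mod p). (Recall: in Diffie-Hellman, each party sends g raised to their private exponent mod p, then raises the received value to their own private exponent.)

Public value = 17^12 (mod 211).
17^1 ≡ 17 (mod 211)
17^2 = (17^1)^2 ≡ 17^2 = 289 ≡ 78 (mod 211)
17^4 = (17^2)^2 ≡ 78^2 = 6084 ≡ 176 (mod 211)
17^8 = (17^4)^2 ≡ 176^2 = 30976 ≡ 170 (mod 211)
17^12 = 17^8 · 17^4 ≡ 170 · 176 ≡ 169 (mod 211).

169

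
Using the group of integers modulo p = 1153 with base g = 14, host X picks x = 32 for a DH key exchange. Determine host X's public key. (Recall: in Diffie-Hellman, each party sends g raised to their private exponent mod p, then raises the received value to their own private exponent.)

Public value = 14^32 mod 1153.
14^1 ≡ 14 (mod 1153)
14^2 = (14^1)^2 ≡ 14^2 = 196 ≡ 196 (mod 1153)
14^4 = (14^2)^2 ≡ 196^2 = 38416 ≡ 367 (mod 1153)
14^8 = (14^4)^2 ≡ 367^2 = 134689 ≡ 941 (mod 1153)
14^16 = (14^8)^2 ≡ 941^2 = 885481 ≡ 1130 (mod 1153)
14^32 = (14^16)^2 ≡ 1130^2 = 1276900 ≡ 529 (mod 1153)

529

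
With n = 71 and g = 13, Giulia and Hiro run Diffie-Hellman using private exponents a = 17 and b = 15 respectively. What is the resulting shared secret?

51

Hiro sends B = g^b mod n = 13^15 mod 71.
13^1 ≡ 13 (mod 71)
13^2 = (13^1)^2 ≡ 13^2 = 169 ≡ 27 (mod 71)
13^4 = (13^2)^2 ≡ 27^2 = 729 ≡ 19 (mod 71)
13^8 = (13^4)^2 ≡ 19^2 = 361 ≡ 6 (mod 71)
13^15 = 13^8 · 13^4 · 13^2 · 13^1 ≡ 6 · 19 · 27 · 13 ≡ 41 (mod 71).
So B = 41. Giulia then computes K = B^a mod n = 41^17 mod 71.
41^1 ≡ 41 (mod 71)
41^2 = (41^1)^2 ≡ 41^2 = 1681 ≡ 48 (mod 71)
41^4 = (41^2)^2 ≡ 48^2 = 2304 ≡ 32 (mod 71)
41^8 = (41^4)^2 ≡ 32^2 = 1024 ≡ 30 (mod 71)
41^16 = (41^8)^2 ≡ 30^2 = 900 ≡ 48 (mod 71)
41^17 = 41^16 · 41^1 ≡ 48 · 41 ≡ 51 (mod 71).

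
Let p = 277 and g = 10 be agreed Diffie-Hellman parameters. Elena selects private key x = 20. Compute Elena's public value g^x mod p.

Public value = 10^20 mod 277.
10^1 ≡ 10 (mod 277)
10^2 = (10^1)^2 ≡ 10^2 = 100 ≡ 100 (mod 277)
10^4 = (10^2)^2 ≡ 100^2 = 10000 ≡ 28 (mod 277)
10^8 = (10^4)^2 ≡ 28^2 = 784 ≡ 230 (mod 277)
10^16 = (10^8)^2 ≡ 230^2 = 52900 ≡ 270 (mod 277)
10^20 = 10^16 · 10^4 ≡ 270 · 28 ≡ 81 (mod 277).

81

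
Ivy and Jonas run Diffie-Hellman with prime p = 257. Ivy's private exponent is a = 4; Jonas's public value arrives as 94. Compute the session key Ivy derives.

Shared key K = 94^4 mod 257.
94^1 ≡ 94 (mod 257)
94^2 = (94^1)^2 ≡ 94^2 = 8836 ≡ 98 (mod 257)
94^4 = (94^2)^2 ≡ 98^2 = 9604 ≡ 95 (mod 257)

95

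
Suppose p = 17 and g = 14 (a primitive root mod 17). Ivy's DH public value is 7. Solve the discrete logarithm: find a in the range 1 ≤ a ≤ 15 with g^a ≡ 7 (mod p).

3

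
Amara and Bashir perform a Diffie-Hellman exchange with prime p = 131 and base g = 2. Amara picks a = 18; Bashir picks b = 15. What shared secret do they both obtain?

107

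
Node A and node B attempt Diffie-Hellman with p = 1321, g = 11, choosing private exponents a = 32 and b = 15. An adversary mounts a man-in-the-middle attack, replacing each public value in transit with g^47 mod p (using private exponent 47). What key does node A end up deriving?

Node A receives an adversary's public value M = 11^47 mod 1321 instead of the honest one.
11^1 ≡ 11 (mod 1321)
11^2 = (11^1)^2 ≡ 11^2 = 121 ≡ 121 (mod 1321)
11^4 = (11^2)^2 ≡ 121^2 = 14641 ≡ 110 (mod 1321)
11^8 = (11^4)^2 ≡ 110^2 = 12100 ≡ 211 (mod 1321)
11^16 = (11^8)^2 ≡ 211^2 = 44521 ≡ 928 (mod 1321)
11^32 = (11^16)^2 ≡ 928^2 = 861184 ≡ 1213 (mod 1321)
11^47 = 11^32 · 11^8 · 11^4 · 11^2 · 11^1 ≡ 1213 · 211 · 110 · 121 · 11 ≡ 496 (mod 1321).
So M = 496. Node A computes K = M^32 mod 1321.
496^1 ≡ 496 (mod 1321)
496^2 = (496^1)^2 ≡ 496^2 = 246016 ≡ 310 (mod 1321)
496^4 = (496^2)^2 ≡ 310^2 = 96100 ≡ 988 (mod 1321)
496^8 = (496^4)^2 ≡ 988^2 = 976144 ≡ 1246 (mod 1321)
496^16 = (496^8)^2 ≡ 1246^2 = 1552516 ≡ 341 (mod 1321)
496^32 = (496^16)^2 ≡ 341^2 = 116281 ≡ 33 (mod 1321)

33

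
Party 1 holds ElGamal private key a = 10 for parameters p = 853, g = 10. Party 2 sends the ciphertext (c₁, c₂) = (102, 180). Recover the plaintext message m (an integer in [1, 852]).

769

Shared mask s = c₁^a mod p = 102^10 mod 853.
102^1 ≡ 102 (mod 853)
102^2 = (102^1)^2 ≡ 102^2 = 10404 ≡ 168 (mod 853)
102^4 = (102^2)^2 ≡ 168^2 = 28224 ≡ 75 (mod 853)
102^8 = (102^4)^2 ≡ 75^2 = 5625 ≡ 507 (mod 853)
102^10 = 102^8 · 102^2 ≡ 507 · 168 ≡ 729 (mod 853).
So s = 729; s⁻¹ ≡ 227 (mod 853).
m = c₂ · s⁻¹ mod 853 = 180 · 227 mod 853 = 769.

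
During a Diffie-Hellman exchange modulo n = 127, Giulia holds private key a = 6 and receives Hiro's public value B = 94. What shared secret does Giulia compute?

16

Shared key K = 94^6 mod 127.
94^1 ≡ 94 (mod 127)
94^2 = (94^1)^2 ≡ 94^2 = 8836 ≡ 73 (mod 127)
94^4 = (94^2)^2 ≡ 73^2 = 5329 ≡ 122 (mod 127)
94^6 = 94^4 · 94^2 ≡ 122 · 73 ≡ 16 (mod 127).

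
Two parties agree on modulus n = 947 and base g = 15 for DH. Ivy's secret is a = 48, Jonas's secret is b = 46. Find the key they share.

Jonas sends B = g^b mod n = 15^46 mod 947.
15^1 ≡ 15 (mod 947)
15^2 = (15^1)^2 ≡ 15^2 = 225 ≡ 225 (mod 947)
15^4 = (15^2)^2 ≡ 225^2 = 50625 ≡ 434 (mod 947)
15^8 = (15^4)^2 ≡ 434^2 = 188356 ≡ 850 (mod 947)
15^16 = (15^8)^2 ≡ 850^2 = 722500 ≡ 886 (mod 947)
15^32 = (15^16)^2 ≡ 886^2 = 784996 ≡ 880 (mod 947)
15^46 = 15^32 · 15^8 · 15^4 · 15^2 ≡ 880 · 850 · 434 · 225 ≡ 35 (mod 947).
So B = 35. Ivy then computes K = B^a mod n = 35^48 mod 947.
35^1 ≡ 35 (mod 947)
35^2 = (35^1)^2 ≡ 35^2 = 1225 ≡ 278 (mod 947)
35^4 = (35^2)^2 ≡ 278^2 = 77284 ≡ 577 (mod 947)
35^8 = (35^4)^2 ≡ 577^2 = 332929 ≡ 532 (mod 947)
35^16 = (35^8)^2 ≡ 532^2 = 283024 ≡ 818 (mod 947)
35^32 = (35^16)^2 ≡ 818^2 = 669124 ≡ 542 (mod 947)
35^48 = 35^32 · 35^16 ≡ 542 · 818 ≡ 160 (mod 947).

160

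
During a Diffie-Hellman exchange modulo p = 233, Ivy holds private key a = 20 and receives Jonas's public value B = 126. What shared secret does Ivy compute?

152

Shared key K = 126^20 mod 233.
126^1 ≡ 126 (mod 233)
126^2 = (126^1)^2 ≡ 126^2 = 15876 ≡ 32 (mod 233)
126^4 = (126^2)^2 ≡ 32^2 = 1024 ≡ 92 (mod 233)
126^8 = (126^4)^2 ≡ 92^2 = 8464 ≡ 76 (mod 233)
126^16 = (126^8)^2 ≡ 76^2 = 5776 ≡ 184 (mod 233)
126^20 = 126^16 · 126^4 ≡ 184 · 92 ≡ 152 (mod 233).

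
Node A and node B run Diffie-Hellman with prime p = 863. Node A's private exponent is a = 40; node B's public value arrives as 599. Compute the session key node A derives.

Shared key K = 599^40 mod 863.
599^1 ≡ 599 (mod 863)
599^2 = (599^1)^2 ≡ 599^2 = 358801 ≡ 656 (mod 863)
599^4 = (599^2)^2 ≡ 656^2 = 430336 ≡ 562 (mod 863)
599^8 = (599^4)^2 ≡ 562^2 = 315844 ≡ 849 (mod 863)
599^16 = (599^8)^2 ≡ 849^2 = 720801 ≡ 196 (mod 863)
599^32 = (599^16)^2 ≡ 196^2 = 38416 ≡ 444 (mod 863)
599^40 = 599^32 · 599^8 ≡ 444 · 849 ≡ 688 (mod 863).

688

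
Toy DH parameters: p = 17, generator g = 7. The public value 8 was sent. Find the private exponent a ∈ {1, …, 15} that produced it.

14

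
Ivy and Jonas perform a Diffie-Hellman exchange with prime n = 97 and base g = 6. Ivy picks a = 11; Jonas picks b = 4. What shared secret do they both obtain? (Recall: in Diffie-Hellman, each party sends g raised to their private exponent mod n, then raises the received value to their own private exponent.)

Ivy sends A = g^a mod n = 6^11 mod 97.
6^1 ≡ 6 (mod 97)
6^2 = (6^1)^2 ≡ 6^2 = 36 ≡ 36 (mod 97)
6^4 = (6^2)^2 ≡ 36^2 = 1296 ≡ 35 (mod 97)
6^8 = (6^4)^2 ≡ 35^2 = 1225 ≡ 61 (mod 97)
6^11 = 6^8 · 6^2 · 6^1 ≡ 61 · 36 · 6 ≡ 81 (mod 97).
So A = 81. Jonas then computes K = A^b mod n = 81^4 mod 97.
81^1 ≡ 81 (mod 97)
81^2 = (81^1)^2 ≡ 81^2 = 6561 ≡ 62 (mod 97)
81^4 = (81^2)^2 ≡ 62^2 = 3844 ≡ 61 (mod 97)

61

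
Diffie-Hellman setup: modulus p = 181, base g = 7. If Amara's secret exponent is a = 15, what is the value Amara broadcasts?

162

Public value = 7^15 (mod 181).
7^1 ≡ 7 (mod 181)
7^2 = (7^1)^2 ≡ 7^2 = 49 ≡ 49 (mod 181)
7^4 = (7^2)^2 ≡ 49^2 = 2401 ≡ 48 (mod 181)
7^8 = (7^4)^2 ≡ 48^2 = 2304 ≡ 132 (mod 181)
7^15 = 7^8 · 7^4 · 7^2 · 7^1 ≡ 132 · 48 · 49 · 7 ≡ 162 (mod 181).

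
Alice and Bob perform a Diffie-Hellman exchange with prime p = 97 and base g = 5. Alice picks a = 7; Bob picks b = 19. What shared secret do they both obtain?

Alice sends A = g^a mod p = 5^7 mod 97.
5^1 ≡ 5 (mod 97)
5^2 = (5^1)^2 ≡ 5^2 = 25 ≡ 25 (mod 97)
5^4 = (5^2)^2 ≡ 25^2 = 625 ≡ 43 (mod 97)
5^7 = 5^4 · 5^2 · 5^1 ≡ 43 · 25 · 5 ≡ 40 (mod 97).
So A = 40. Bob then computes K = A^b mod p = 40^19 mod 97.
40^1 ≡ 40 (mod 97)
40^2 = (40^1)^2 ≡ 40^2 = 1600 ≡ 48 (mod 97)
40^4 = (40^2)^2 ≡ 48^2 = 2304 ≡ 73 (mod 97)
40^8 = (40^4)^2 ≡ 73^2 = 5329 ≡ 91 (mod 97)
40^16 = (40^8)^2 ≡ 91^2 = 8281 ≡ 36 (mod 97)
40^19 = 40^16 · 40^2 · 40^1 ≡ 36 · 48 · 40 ≡ 56 (mod 97).

56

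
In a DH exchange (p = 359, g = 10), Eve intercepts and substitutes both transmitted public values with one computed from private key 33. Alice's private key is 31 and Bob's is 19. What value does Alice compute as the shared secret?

302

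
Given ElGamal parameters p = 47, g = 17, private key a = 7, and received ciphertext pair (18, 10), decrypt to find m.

Shared mask s = c₁^a mod p = 18^7 mod 47.
18^1 ≡ 18 (mod 47)
18^2 = (18^1)^2 ≡ 18^2 = 324 ≡ 42 (mod 47)
18^4 = (18^2)^2 ≡ 42^2 = 1764 ≡ 25 (mod 47)
18^7 = 18^4 · 18^2 · 18^1 ≡ 25 · 42 · 18 ≡ 6 (mod 47).
So s = 6; s⁻¹ ≡ 8 (mod 47).
m = c₂ · s⁻¹ mod 47 = 10 · 8 mod 47 = 33.

33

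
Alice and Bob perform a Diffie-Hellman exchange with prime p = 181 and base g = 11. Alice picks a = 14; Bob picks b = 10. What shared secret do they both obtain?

Alice sends A = g^a mod p = 11^14 mod 181.
11^1 ≡ 11 (mod 181)
11^2 = (11^1)^2 ≡ 11^2 = 121 ≡ 121 (mod 181)
11^4 = (11^2)^2 ≡ 121^2 = 14641 ≡ 161 (mod 181)
11^8 = (11^4)^2 ≡ 161^2 = 25921 ≡ 38 (mod 181)
11^14 = 11^8 · 11^4 · 11^2 ≡ 38 · 161 · 121 ≡ 169 (mod 181).
So A = 169. Bob then computes K = A^b mod p = 169^10 mod 181.
169^1 ≡ 169 (mod 181)
169^2 = (169^1)^2 ≡ 169^2 = 28561 ≡ 144 (mod 181)
169^4 = (169^2)^2 ≡ 144^2 = 20736 ≡ 102 (mod 181)
169^8 = (169^4)^2 ≡ 102^2 = 10404 ≡ 87 (mod 181)
169^10 = 169^8 · 169^2 ≡ 87 · 144 ≡ 39 (mod 181).

39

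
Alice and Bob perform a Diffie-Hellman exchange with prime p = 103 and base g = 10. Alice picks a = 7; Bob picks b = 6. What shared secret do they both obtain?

81

Alice sends A = g^a mod p = 10^7 mod 103.
10^1 ≡ 10 (mod 103)
10^2 = (10^1)^2 ≡ 10^2 = 100 ≡ 100 (mod 103)
10^4 = (10^2)^2 ≡ 100^2 = 10000 ≡ 9 (mod 103)
10^7 = 10^4 · 10^2 · 10^1 ≡ 9 · 100 · 10 ≡ 39 (mod 103).
So A = 39. Bob then computes K = A^b mod p = 39^6 mod 103.
39^1 ≡ 39 (mod 103)
39^2 = (39^1)^2 ≡ 39^2 = 1521 ≡ 79 (mod 103)
39^4 = (39^2)^2 ≡ 79^2 = 6241 ≡ 61 (mod 103)
39^6 = 39^4 · 39^2 ≡ 61 · 79 ≡ 81 (mod 103).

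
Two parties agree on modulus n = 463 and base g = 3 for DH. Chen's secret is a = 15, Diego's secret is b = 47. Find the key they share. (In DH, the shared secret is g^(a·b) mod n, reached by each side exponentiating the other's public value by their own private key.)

Diego sends B = g^b mod n = 3^47 mod 463.
3^1 ≡ 3 (mod 463)
3^2 = (3^1)^2 ≡ 3^2 = 9 ≡ 9 (mod 463)
3^4 = (3^2)^2 ≡ 9^2 = 81 ≡ 81 (mod 463)
3^8 = (3^4)^2 ≡ 81^2 = 6561 ≡ 79 (mod 463)
3^16 = (3^8)^2 ≡ 79^2 = 6241 ≡ 222 (mod 463)
3^32 = (3^16)^2 ≡ 222^2 = 49284 ≡ 206 (mod 463)
3^47 = 3^32 · 3^8 · 3^4 · 3^2 · 3^1 ≡ 206 · 79 · 81 · 9 · 3 ≡ 428 (mod 463).
So B = 428. Chen then computes K = B^a mod n = 428^15 mod 463.
428^1 ≡ 428 (mod 463)
428^2 = (428^1)^2 ≡ 428^2 = 183184 ≡ 299 (mod 463)
428^4 = (428^2)^2 ≡ 299^2 = 89401 ≡ 42 (mod 463)
428^8 = (428^4)^2 ≡ 42^2 = 1764 ≡ 375 (mod 463)
428^15 = 428^8 · 428^4 · 428^2 · 428^1 ≡ 375 · 42 · 299 · 428 ≡ 83 (mod 463).

83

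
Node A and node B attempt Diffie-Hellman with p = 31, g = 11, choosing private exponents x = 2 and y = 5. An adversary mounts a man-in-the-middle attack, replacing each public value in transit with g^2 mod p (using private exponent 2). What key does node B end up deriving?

Node B receives an adversary's public value M = 11^2 mod 31 instead of the honest one.
11^1 ≡ 11 (mod 31)
11^2 = (11^1)^2 ≡ 11^2 = 121 ≡ 28 (mod 31)
So M = 28. Node B computes K = M^5 mod 31.
28^1 ≡ 28 (mod 31)
28^2 = (28^1)^2 ≡ 28^2 = 784 ≡ 9 (mod 31)
28^4 = (28^2)^2 ≡ 9^2 = 81 ≡ 19 (mod 31)
28^5 = 28^4 · 28^1 ≡ 19 · 28 ≡ 5 (mod 31).

5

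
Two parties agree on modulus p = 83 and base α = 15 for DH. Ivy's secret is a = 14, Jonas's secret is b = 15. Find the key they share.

75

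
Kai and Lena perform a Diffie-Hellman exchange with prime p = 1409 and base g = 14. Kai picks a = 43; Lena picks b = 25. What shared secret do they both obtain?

518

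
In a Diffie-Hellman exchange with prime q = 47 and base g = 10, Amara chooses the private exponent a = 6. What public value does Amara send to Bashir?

28

Public value = 10^{6} \pmod{47}.
10^1 ≡ 10 (mod 47)
10^2 = (10^1)^2 ≡ 10^2 = 100 ≡ 6 (mod 47)
10^4 = (10^2)^2 ≡ 6^2 = 36 ≡ 36 (mod 47)
10^6 = 10^4 · 10^2 ≡ 36 · 6 ≡ 28 (mod 47).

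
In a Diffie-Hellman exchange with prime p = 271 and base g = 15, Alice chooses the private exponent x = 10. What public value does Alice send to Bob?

Public value = 15^10 mod 271.
15^1 ≡ 15 (mod 271)
15^2 = (15^1)^2 ≡ 15^2 = 225 ≡ 225 (mod 271)
15^4 = (15^2)^2 ≡ 225^2 = 50625 ≡ 219 (mod 271)
15^8 = (15^4)^2 ≡ 219^2 = 47961 ≡ 265 (mod 271)
15^10 = 15^8 · 15^2 ≡ 265 · 225 ≡ 5 (mod 271).

5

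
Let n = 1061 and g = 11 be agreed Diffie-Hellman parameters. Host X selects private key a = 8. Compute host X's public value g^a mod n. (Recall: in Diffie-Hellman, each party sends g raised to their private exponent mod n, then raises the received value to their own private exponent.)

Public value = 11^8 mod 1061.
11^1 ≡ 11 (mod 1061)
11^2 = (11^1)^2 ≡ 11^2 = 121 ≡ 121 (mod 1061)
11^4 = (11^2)^2 ≡ 121^2 = 14641 ≡ 848 (mod 1061)
11^8 = (11^4)^2 ≡ 848^2 = 719104 ≡ 807 (mod 1061)

807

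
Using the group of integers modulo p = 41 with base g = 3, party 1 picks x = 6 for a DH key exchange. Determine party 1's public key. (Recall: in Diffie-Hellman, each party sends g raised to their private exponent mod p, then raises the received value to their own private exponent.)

Public value = 3^6 mod 41.
3^1 ≡ 3 (mod 41)
3^2 = (3^1)^2 ≡ 3^2 = 9 ≡ 9 (mod 41)
3^4 = (3^2)^2 ≡ 9^2 = 81 ≡ 40 (mod 41)
3^6 = 3^4 · 3^2 ≡ 40 · 9 ≡ 32 (mod 41).

32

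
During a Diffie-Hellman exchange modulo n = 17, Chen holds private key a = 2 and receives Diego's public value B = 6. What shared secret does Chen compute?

2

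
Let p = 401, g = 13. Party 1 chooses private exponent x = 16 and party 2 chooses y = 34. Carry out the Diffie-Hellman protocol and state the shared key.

331

Party 1 sends A = g^x mod p = 13^16 mod 401.
13^1 ≡ 13 (mod 401)
13^2 = (13^1)^2 ≡ 13^2 = 169 ≡ 169 (mod 401)
13^4 = (13^2)^2 ≡ 169^2 = 28561 ≡ 90 (mod 401)
13^8 = (13^4)^2 ≡ 90^2 = 8100 ≡ 80 (mod 401)
13^16 = (13^8)^2 ≡ 80^2 = 6400 ≡ 385 (mod 401)
So A = 385. Party 2 then computes K = A^y mod p = 385^34 mod 401.
385^1 ≡ 385 (mod 401)
385^2 = (385^1)^2 ≡ 385^2 = 148225 ≡ 256 (mod 401)
385^4 = (385^2)^2 ≡ 256^2 = 65536 ≡ 173 (mod 401)
385^8 = (385^4)^2 ≡ 173^2 = 29929 ≡ 255 (mod 401)
385^16 = (385^8)^2 ≡ 255^2 = 65025 ≡ 63 (mod 401)
385^32 = (385^16)^2 ≡ 63^2 = 3969 ≡ 360 (mod 401)
385^34 = 385^32 · 385^2 ≡ 360 · 256 ≡ 331 (mod 401).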